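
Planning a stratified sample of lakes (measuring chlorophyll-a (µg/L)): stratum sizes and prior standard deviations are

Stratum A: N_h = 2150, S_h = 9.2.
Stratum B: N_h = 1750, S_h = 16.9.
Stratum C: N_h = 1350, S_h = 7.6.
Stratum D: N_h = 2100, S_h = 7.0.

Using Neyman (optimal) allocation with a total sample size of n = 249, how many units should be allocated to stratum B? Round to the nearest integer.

Neyman allocation: n_h = n · N_h S_h / Σ N_i S_i, with n = 249.
  stratum A: N_h·S_h = 2150·9.2 = 19780.00
  stratum B: N_h·S_h = 1750·16.9 = 29575.00
  stratum C: N_h·S_h = 1350·7.6 = 10260.00
  stratum D: N_h·S_h = 2100·7.0 = 14700.00
Σ N_h S_h = 74315.00
n for stratum B = 249·29575.00/74315.00 = 99.094 → 99

99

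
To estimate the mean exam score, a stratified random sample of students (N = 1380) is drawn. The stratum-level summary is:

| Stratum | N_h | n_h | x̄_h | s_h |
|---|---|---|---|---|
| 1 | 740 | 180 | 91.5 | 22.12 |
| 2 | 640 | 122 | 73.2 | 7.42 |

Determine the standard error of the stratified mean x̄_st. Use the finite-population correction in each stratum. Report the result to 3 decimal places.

V̂(x̄_st) = Σ W_h² (1 − n_h/N_h) s_h²/n_h, with W_h = N_h/N and N = 1380:
  stratum 1: (740/1380)²·(1 − 180/740)·22.12²/180 = 0.591506
  stratum 2: (640/1380)²·(1 − 122/640)·7.42²/122 = 0.0785597
V̂(x̄_st) = 0.670066
SE(x̄_st) = √0.670066 = 0.818576

SE(x̄_st) ≈ 0.819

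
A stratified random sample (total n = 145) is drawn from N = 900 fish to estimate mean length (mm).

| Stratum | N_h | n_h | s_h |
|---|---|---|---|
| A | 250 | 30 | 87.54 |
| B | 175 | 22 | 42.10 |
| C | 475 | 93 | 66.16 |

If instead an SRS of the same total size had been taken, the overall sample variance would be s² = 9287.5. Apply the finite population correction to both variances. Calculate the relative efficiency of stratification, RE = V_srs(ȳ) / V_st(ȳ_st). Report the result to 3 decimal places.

V̂(ȳ_st) = Σ W_h² (1 − n_h/N_h) s_h²/n_h, with W_h = N_h/N and N = 900:
  stratum A: (250/900)²·(1 − 30/250)·87.54²/30 = 17.3448
  stratum B: (175/900)²·(1 − 22/175)·42.10²/22 = 2.66309
  stratum C: (475/900)²·(1 − 93/475)·66.16²/93 = 10.5434
V_st = 30.5513
V_srs = (1 − 145/900)·9287.5/145 = 53.7323
Relative efficiency = V_srs / V_st = 53.7323/30.5513 = 1.7588

RE ≈ 1.759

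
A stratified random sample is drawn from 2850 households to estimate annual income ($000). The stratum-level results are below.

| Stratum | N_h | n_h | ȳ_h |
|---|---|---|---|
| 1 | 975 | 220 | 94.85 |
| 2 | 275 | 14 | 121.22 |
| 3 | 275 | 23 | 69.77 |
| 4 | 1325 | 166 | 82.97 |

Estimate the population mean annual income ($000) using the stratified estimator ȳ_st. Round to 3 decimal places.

N = Σ N_h = 2850. Stratum weights W_h = N_h/N.
ȳ_st = (975·94.85 + 275·121.22 + 275·69.77 + 1325·82.97) / 2850 = 89.45132

ȳ_st ≈ 89.451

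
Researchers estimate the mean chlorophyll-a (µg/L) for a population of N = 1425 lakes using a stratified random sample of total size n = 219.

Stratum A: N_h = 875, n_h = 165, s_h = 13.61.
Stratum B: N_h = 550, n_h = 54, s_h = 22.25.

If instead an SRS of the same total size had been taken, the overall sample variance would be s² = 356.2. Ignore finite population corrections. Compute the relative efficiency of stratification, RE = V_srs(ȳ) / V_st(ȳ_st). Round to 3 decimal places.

V̂(ȳ_st) = Σ W_h² s_h²/n_h, with W_h = N_h/N and N = 1425:
  stratum A: (875/1425)²·13.61²/165 = 0.423271
  stratum B: (550/1425)²·22.25²/54 = 1.36572
V_st = 1.78899
V_srs = s²/n = 356.2/219 = 1.62648
Relative efficiency = V_srs / V_st = 1.62648/1.78899 = 0.9092

RE ≈ 0.909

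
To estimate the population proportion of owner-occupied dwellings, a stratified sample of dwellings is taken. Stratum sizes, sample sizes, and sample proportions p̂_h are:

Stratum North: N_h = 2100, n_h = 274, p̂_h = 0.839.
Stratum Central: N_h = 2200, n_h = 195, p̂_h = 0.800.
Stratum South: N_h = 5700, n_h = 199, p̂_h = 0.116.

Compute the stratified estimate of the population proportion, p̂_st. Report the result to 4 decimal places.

N = 10000; stratum weights W_h = N_h/N.
p̂_st = Σ W_h p̂_h = (2100·0.839 + 2200·0.800 + 5700·0.116)/10000 = 0.41831

p̂_st ≈ 0.4183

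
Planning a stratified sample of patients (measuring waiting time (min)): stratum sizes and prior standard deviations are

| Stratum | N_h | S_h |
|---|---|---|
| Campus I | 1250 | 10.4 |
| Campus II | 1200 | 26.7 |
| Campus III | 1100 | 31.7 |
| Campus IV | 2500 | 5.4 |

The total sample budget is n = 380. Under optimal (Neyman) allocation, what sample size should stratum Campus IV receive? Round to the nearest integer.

55

Neyman allocation: n_h = n · N_h S_h / Σ N_i S_i, with n = 380.
  stratum Campus I: N_h·S_h = 1250·10.4 = 13000.00
  stratum Campus II: N_h·S_h = 1200·26.7 = 32040.00
  stratum Campus III: N_h·S_h = 1100·31.7 = 34870.00
  stratum Campus IV: N_h·S_h = 2500·5.4 = 13500.00
Σ N_h S_h = 93410.00
n for stratum Campus IV = 380·13500.00/93410.00 = 54.919 → 55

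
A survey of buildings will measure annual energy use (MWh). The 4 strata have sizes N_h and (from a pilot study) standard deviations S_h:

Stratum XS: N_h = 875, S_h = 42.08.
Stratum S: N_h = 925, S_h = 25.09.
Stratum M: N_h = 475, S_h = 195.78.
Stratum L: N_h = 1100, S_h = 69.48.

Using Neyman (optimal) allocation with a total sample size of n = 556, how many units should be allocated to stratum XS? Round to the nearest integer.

Neyman allocation: n_h = n · N_h S_h / Σ N_i S_i, with n = 556.
  stratum XS: N_h·S_h = 875·42.08 = 36820.00
  stratum S: N_h·S_h = 925·25.09 = 23208.25
  stratum M: N_h·S_h = 475·195.78 = 92995.50
  stratum L: N_h·S_h = 1100·69.48 = 76428.00
Σ N_h S_h = 229451.75
n for stratum XS = 556·36820.00/229451.75 = 89.221 → 89

89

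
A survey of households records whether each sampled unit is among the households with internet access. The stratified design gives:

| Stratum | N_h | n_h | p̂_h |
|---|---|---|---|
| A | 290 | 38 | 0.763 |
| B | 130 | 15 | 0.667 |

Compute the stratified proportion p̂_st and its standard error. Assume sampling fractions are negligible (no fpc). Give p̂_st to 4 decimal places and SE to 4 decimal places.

p̂_st ≈ 0.7333, SE ≈ 0.0620

N = 420; stratum weights W_h = N_h/N.
p̂_st = Σ W_h p̂_h = (290·0.763 + 130·0.667)/420 = 0.73329
V̂(p̂_st) = Σ W_h² p̂_h(1−p̂_h)/(n_h−1):
  stratum A: (290/420)²·0.763·0.237/37 = 0.00233007
  stratum B: (130/420)²·0.667·0.333/14 = 0.00151995
V̂(p̂_st) = 0.00385002; SE = √V̂ = 0.0620485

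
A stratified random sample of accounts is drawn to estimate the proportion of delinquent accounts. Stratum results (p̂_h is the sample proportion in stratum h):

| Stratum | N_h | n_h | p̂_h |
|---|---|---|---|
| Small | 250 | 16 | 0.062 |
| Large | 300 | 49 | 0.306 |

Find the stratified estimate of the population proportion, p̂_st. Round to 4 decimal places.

p̂_st ≈ 0.1951

N = 550; stratum weights W_h = N_h/N.
p̂_st = Σ W_h p̂_h = (250·0.062 + 300·0.306)/550 = 0.19509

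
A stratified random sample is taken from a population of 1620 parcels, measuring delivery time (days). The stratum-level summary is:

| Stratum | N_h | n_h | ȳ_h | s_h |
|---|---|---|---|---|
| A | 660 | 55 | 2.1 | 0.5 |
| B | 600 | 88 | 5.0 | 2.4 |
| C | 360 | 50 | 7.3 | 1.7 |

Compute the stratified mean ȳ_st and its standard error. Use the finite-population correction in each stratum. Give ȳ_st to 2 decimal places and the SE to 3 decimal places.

ȳ_st = Σ W_h ȳ_h = (660·2.1 + 600·5.0 + 360·7.3)/1620 = 4.32963
V̂(ȳ_st) = Σ W_h² (1 − n_h/N_h) s_h²/n_h, with W_h = N_h/N and N = 1620:
  stratum A: (660/1620)²·(1 − 55/660)·0.5²/55 = 0.000691587
  stratum B: (600/1620)²·(1 − 88/600)·2.4²/88 = 0.0076618
  stratum C: (360/1620)²·(1 − 50/360)·1.7²/50 = 0.00245789
V̂(ȳ_st) = 0.0108113
SE(ȳ_st) = √0.0108113 = 0.103977

ȳ_st ≈ 4.33, SE ≈ 0.104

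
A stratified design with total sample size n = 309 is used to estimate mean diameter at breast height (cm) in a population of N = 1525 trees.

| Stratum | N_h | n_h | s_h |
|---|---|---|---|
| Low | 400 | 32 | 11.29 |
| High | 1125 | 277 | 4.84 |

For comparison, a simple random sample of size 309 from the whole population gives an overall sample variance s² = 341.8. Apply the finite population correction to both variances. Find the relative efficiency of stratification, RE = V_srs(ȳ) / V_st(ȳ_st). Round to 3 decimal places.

V̂(ȳ_st) = Σ W_h² (1 − n_h/N_h) s_h²/n_h, with W_h = N_h/N and N = 1525:
  stratum Low: (400/1525)²·(1 − 32/400)·11.29²/32 = 0.252119
  stratum High: (1125/1525)²·(1 − 277/1125)·4.84²/277 = 0.0346912
V_st = 0.28681
V_srs = (1 − 309/1525)·341.8/309 = 0.882018
Relative efficiency = V_srs / V_st = 0.882018/0.28681 = 3.0753

RE ≈ 3.075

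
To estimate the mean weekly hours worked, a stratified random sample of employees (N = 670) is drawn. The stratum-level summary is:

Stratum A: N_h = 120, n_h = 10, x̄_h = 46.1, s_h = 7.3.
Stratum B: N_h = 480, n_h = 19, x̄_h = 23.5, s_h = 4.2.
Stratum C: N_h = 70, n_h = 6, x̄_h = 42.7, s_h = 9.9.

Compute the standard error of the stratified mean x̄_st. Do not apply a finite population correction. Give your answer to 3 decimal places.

SE(x̄_st) ≈ 0.909

V̂(x̄_st) = Σ W_h² s_h²/n_h, with W_h = N_h/N and N = 670:
  stratum A: (120/670)²·7.3²/10 = 0.170946
  stratum B: (480/670)²·4.2²/19 = 0.476516
  stratum C: (70/670)²·9.9²/6 = 0.178306
V̂(x̄_st) = 0.825768
SE(x̄_st) = √0.825768 = 0.908718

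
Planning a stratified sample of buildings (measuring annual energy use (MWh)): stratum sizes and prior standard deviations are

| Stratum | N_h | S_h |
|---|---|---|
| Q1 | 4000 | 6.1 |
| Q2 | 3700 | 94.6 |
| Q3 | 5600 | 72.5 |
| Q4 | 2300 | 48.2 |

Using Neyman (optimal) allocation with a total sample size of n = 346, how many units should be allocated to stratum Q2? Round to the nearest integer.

136

Neyman allocation: n_h = n · N_h S_h / Σ N_i S_i, with n = 346.
  stratum Q1: N_h·S_h = 4000·6.1 = 24400.00
  stratum Q2: N_h·S_h = 3700·94.6 = 350020.00
  stratum Q3: N_h·S_h = 5600·72.5 = 406000.00
  stratum Q4: N_h·S_h = 2300·48.2 = 110860.00
Σ N_h S_h = 891280.00
n for stratum Q2 = 346·350020.00/891280.00 = 135.880 → 136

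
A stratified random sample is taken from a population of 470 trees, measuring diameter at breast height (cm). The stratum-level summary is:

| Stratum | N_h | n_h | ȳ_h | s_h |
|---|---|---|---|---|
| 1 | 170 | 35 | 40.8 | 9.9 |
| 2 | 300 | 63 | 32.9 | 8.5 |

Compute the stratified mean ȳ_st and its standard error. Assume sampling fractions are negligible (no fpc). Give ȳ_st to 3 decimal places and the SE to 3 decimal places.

ȳ_st = Σ W_h ȳ_h = (170·40.8 + 300·32.9)/470 = 35.75745
V̂(ȳ_st) = Σ W_h² s_h²/n_h, with W_h = N_h/N and N = 470:
  stratum 1: (170/470)²·9.9²/35 = 0.366357
  stratum 2: (300/470)²·8.5²/63 = 0.467244
V̂(ȳ_st) = 0.833601
SE(ȳ_st) = √0.833601 = 0.913018

ȳ_st ≈ 35.757, SE ≈ 0.913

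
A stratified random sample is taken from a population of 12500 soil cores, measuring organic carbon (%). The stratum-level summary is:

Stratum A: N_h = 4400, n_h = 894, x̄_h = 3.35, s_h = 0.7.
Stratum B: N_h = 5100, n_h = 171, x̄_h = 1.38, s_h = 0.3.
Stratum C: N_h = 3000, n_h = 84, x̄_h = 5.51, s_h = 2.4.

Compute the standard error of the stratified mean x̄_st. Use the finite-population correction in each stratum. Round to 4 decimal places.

SE(x̄_st) ≈ 0.0631

V̂(x̄_st) = Σ W_h² (1 − n_h/N_h) s_h²/n_h, with W_h = N_h/N and N = 12500:
  stratum A: (4400/12500)²·(1 − 894/4400)·0.7²/894 = 5.41132e-05
  stratum B: (5100/12500)²·(1 − 171/5100)·0.3²/171 = 8.4675e-05
  stratum C: (3000/12500)²·(1 − 84/3000)·2.4²/84 = 0.00383912
V̂(x̄_st) = 0.00397791
SE(x̄_st) = √0.00397791 = 0.0630707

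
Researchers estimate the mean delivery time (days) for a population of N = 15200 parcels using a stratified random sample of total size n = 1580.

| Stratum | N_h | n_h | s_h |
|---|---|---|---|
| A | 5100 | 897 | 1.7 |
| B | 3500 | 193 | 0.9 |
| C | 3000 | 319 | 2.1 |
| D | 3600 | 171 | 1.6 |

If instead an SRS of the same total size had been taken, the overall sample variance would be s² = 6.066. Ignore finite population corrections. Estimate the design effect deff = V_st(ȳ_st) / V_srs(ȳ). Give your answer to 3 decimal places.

deff ≈ 0.511

V̂(ȳ_st) = Σ W_h² s_h²/n_h, with W_h = N_h/N and N = 15200:
  stratum A: (5100/15200)²·1.7²/897 = 0.000362709
  stratum B: (3500/15200)²·0.9²/193 = 0.000222524
  stratum C: (3000/15200)²·2.1²/319 = 0.000538522
  stratum D: (3600/15200)²·1.6²/171 = 0.000839773
V_st = 0.00196353
V_srs = s²/n = 6.066/1580 = 0.00383924
deff = V_st / V_srs = 0.00196353/0.00383924 = 0.5114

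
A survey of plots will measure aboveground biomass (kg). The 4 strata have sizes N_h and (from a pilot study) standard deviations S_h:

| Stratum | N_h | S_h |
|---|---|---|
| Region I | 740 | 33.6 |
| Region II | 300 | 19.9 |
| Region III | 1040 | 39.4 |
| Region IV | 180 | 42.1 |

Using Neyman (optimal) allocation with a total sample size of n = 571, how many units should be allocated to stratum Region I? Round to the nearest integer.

179

Neyman allocation: n_h = n · N_h S_h / Σ N_i S_i, with n = 571.
  stratum Region I: N_h·S_h = 740·33.6 = 24864.00
  stratum Region II: N_h·S_h = 300·19.9 = 5970.00
  stratum Region III: N_h·S_h = 1040·39.4 = 40976.00
  stratum Region IV: N_h·S_h = 180·42.1 = 7578.00
Σ N_h S_h = 79388.00
n for stratum Region I = 571·24864.00/79388.00 = 178.835 → 179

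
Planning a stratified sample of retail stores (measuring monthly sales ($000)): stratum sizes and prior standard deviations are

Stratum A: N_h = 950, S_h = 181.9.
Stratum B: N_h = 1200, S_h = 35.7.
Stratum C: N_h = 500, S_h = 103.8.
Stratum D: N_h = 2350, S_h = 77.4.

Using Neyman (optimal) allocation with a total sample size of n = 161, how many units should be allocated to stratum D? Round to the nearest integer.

Neyman allocation: n_h = n · N_h S_h / Σ N_i S_i, with n = 161.
  stratum A: N_h·S_h = 950·181.9 = 172805.00
  stratum B: N_h·S_h = 1200·35.7 = 42840.00
  stratum C: N_h·S_h = 500·103.8 = 51900.00
  stratum D: N_h·S_h = 2350·77.4 = 181890.00
Σ N_h S_h = 449435.00
n for stratum D = 161·181890.00/449435.00 = 65.158 → 65

65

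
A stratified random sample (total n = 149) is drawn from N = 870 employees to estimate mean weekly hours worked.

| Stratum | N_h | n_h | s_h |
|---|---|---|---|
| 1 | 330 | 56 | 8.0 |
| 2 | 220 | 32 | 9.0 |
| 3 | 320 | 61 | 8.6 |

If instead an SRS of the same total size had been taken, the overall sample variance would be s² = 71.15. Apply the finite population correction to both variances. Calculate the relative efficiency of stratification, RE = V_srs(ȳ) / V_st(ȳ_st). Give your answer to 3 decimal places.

RE ≈ 0.971

V̂(ȳ_st) = Σ W_h² (1 − n_h/N_h) s_h²/n_h, with W_h = N_h/N and N = 870:
  stratum 1: (330/870)²·(1 − 56/330)·8.0²/56 = 0.136527
  stratum 2: (220/870)²·(1 − 32/220)·9.0²/32 = 0.138317
  stratum 3: (320/870)²·(1 − 61/320)·8.6²/61 = 0.132763
V_st = 0.407608
V_srs = (1 − 149/870)·71.15/149 = 0.395735
Relative efficiency = V_srs / V_st = 0.395735/0.407608 = 0.9709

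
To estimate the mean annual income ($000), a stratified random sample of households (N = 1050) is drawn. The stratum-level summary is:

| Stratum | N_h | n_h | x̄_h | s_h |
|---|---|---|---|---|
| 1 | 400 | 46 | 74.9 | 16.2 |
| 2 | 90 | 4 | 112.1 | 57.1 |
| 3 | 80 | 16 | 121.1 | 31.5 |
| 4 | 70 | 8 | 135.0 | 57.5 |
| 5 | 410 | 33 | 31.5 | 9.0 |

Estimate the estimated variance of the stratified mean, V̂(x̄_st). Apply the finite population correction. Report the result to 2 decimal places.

V̂(x̄_st) ≈ 8.71

V̂(x̄_st) = Σ W_h² (1 − n_h/N_h) s_h²/n_h, with W_h = N_h/N and N = 1050:
  stratum 1: (400/1050)²·(1 − 46/400)·16.2²/46 = 0.732752
  stratum 2: (90/1050)²·(1 − 4/90)·57.1²/4 = 5.72235
  stratum 3: (80/1050)²·(1 − 16/80)·31.5²/16 = 0.288
  stratum 4: (70/1050)²·(1 − 8/70)·57.5²/8 = 1.62688
  stratum 5: (410/1050)²·(1 − 33/410)·9.0²/33 = 0.344126
V̂(x̄_st) = 8.71412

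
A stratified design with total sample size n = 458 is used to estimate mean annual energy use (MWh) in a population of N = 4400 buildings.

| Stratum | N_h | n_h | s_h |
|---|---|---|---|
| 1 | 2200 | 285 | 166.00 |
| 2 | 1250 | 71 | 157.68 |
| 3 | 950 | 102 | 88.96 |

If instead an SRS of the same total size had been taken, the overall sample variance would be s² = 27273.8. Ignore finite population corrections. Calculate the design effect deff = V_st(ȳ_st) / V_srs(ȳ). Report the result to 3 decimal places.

deff ≈ 0.941

V̂(ȳ_st) = Σ W_h² s_h²/n_h, with W_h = N_h/N and N = 4400:
  stratum 1: (2200/4400)²·166.00²/285 = 24.1719
  stratum 2: (1250/4400)²·157.68²/71 = 28.2624
  stratum 3: (950/4400)²·88.96²/102 = 3.61686
V_st = 56.0512
V_srs = s²/n = 27273.8/458 = 59.5498
deff = V_st / V_srs = 56.0512/59.5498 = 0.9412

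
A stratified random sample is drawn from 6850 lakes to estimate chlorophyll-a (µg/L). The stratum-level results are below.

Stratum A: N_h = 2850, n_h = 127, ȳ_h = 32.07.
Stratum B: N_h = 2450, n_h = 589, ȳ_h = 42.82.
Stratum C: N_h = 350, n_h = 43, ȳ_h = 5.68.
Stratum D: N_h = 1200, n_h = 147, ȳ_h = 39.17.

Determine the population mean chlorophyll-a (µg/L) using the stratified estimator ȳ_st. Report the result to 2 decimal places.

ȳ_st ≈ 35.81

N = Σ N_h = 6850. Stratum weights W_h = N_h/N.
ȳ_st = (2850·32.07 + 2450·42.82 + 350·5.68 + 1200·39.17) / 6850 = 35.8103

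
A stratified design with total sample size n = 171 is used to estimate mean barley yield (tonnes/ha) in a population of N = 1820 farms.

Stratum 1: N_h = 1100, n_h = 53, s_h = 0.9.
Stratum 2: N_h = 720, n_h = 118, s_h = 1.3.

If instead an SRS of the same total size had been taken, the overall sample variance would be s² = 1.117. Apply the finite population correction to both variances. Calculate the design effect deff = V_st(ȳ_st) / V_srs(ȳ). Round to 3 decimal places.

deff ≈ 1.214

V̂(ȳ_st) = Σ W_h² (1 − n_h/N_h) s_h²/n_h, with W_h = N_h/N and N = 1820:
  stratum 1: (1100/1820)²·(1 − 53/1100)·0.9²/53 = 0.00531381
  stratum 2: (720/1820)²·(1 − 118/720)·1.3²/118 = 0.00187409
V_st = 0.0071879
V_srs = (1 − 171/1820)·1.117/171 = 0.00591843
deff = V_st / V_srs = 0.0071879/0.00591843 = 1.2145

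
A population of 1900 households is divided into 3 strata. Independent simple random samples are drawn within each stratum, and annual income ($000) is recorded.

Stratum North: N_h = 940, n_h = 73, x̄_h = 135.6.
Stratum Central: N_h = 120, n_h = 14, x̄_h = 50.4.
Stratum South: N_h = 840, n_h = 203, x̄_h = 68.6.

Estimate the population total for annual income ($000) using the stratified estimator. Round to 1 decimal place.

τ̂_st = Σ N_h x̄_h = 940·135.6 + 120·50.4 + 840·68.6 = 191136.0

τ̂_st ≈ 191136.0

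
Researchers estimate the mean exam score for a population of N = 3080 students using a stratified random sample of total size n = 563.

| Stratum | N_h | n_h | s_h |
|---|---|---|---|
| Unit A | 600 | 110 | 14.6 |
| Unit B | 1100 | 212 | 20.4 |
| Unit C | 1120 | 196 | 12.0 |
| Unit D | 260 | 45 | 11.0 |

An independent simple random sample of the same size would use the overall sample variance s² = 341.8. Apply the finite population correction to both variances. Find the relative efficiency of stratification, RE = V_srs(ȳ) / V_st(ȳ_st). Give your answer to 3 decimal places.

V̂(ȳ_st) = Σ W_h² (1 − n_h/N_h) s_h²/n_h, with W_h = N_h/N and N = 3080:
  stratum Unit A: (600/3080)²·(1 − 110/600)·14.6²/110 = 0.0600563
  stratum Unit B: (1100/3080)²·(1 − 212/1100)·20.4²/212 = 0.202129
  stratum Unit C: (1120/3080)²·(1 − 196/1120)·12.0²/196 = 0.0801484
  stratum Unit D: (260/3080)²·(1 − 45/260)·11.0²/45 = 0.0158447
V_st = 0.358178
V_srs = (1 − 563/3080)·341.8/563 = 0.496131
Relative efficiency = V_srs / V_st = 0.496131/0.358178 = 1.3851

RE ≈ 1.385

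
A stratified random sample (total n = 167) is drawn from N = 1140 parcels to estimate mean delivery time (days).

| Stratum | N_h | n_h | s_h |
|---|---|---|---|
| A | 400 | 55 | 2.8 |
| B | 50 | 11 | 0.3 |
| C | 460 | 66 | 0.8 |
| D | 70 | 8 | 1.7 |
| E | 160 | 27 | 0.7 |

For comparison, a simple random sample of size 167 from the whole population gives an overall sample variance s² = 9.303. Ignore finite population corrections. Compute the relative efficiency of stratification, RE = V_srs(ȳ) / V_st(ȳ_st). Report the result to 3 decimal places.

V̂(ȳ_st) = Σ W_h² s_h²/n_h, with W_h = N_h/N and N = 1140:
  stratum A: (400/1140)²·2.8²/55 = 0.0175495
  stratum B: (50/1140)²·0.3²/11 = 1.57391e-05
  stratum C: (460/1140)²·0.8²/66 = 0.00157885
  stratum D: (70/1140)²·1.7²/8 = 0.00136205
  stratum E: (160/1140)²·0.7²/27 = 0.000357489
V_st = 0.0208636
V_srs = s²/n = 9.303/167 = 0.0557066
Relative efficiency = V_srs / V_st = 0.0557066/0.0208636 = 2.6700

RE ≈ 2.670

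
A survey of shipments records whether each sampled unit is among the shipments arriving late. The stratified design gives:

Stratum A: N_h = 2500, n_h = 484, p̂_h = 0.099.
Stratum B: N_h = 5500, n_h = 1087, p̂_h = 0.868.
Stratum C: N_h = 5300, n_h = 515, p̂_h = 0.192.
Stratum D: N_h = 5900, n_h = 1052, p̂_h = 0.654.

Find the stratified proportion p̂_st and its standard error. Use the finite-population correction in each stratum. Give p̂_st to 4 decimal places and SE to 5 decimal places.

N = 19200; stratum weights W_h = N_h/N.
p̂_st = Σ W_h p̂_h = (2500·0.099 + 5500·0.868 + 5300·0.192 + 5900·0.654)/19200 = 0.51551
V̂(p̂_st) = Σ W_h² (1 − n_h/N_h) p̂_h(1−p̂_h)/(n_h−1):
  stratum A: (2500/19200)²·(1 − 484/2500)·0.099·0.901/483 = 2.52488e-06
  stratum B: (5500/19200)²·(1 − 1087/5500)·0.868·0.132/1086 = 6.94637e-06
  stratum C: (5300/19200)²·(1 − 515/5300)·0.192·0.808/514 = 2.07637e-05
  stratum D: (5900/19200)²·(1 − 1052/5900)·0.654·0.346/1051 = 1.67056e-05
V̂(p̂_st) = 4.69406e-05; SE = √V̂ = 0.00685132

p̂_st ≈ 0.5155, SE ≈ 0.00685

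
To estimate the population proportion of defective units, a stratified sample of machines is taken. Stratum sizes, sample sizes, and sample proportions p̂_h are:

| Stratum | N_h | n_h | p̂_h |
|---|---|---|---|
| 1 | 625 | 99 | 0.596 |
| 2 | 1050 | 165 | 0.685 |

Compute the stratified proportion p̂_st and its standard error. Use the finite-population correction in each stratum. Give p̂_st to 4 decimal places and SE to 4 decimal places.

p̂_st ≈ 0.6518, SE ≈ 0.0269

N = 1675; stratum weights W_h = N_h/N.
p̂_st = Σ W_h p̂_h = (625·0.596 + 1050·0.685)/1675 = 0.65179
V̂(p̂_st) = Σ W_h² (1 − n_h/N_h) p̂_h(1−p̂_h)/(n_h−1):
  stratum 1: (625/1675)²·(1 − 99/625)·0.596·0.404/98 = 0.000287897
  stratum 2: (1050/1675)²·(1 − 165/1050)·0.685·0.315/164 = 0.000435773
V̂(p̂_st) = 0.00072367; SE = √V̂ = 0.0269011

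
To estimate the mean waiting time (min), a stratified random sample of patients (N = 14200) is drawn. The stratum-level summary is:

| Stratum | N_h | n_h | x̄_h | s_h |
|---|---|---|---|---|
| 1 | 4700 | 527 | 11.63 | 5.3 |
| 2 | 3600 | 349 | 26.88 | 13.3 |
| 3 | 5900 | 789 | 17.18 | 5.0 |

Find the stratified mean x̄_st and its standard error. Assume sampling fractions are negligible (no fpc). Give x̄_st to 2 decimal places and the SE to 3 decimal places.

x̄_st ≈ 17.80, SE ≈ 0.209

x̄_st = Σ W_h x̄_h = (4700·11.63 + 3600·26.88 + 5900·17.18)/14200 = 17.80218
V̂(x̄_st) = Σ W_h² s_h²/n_h, with W_h = N_h/N and N = 14200:
  stratum 1: (4700/14200)²·5.3²/527 = 0.00583929
  stratum 2: (3600/14200)²·13.3²/349 = 0.0325766
  stratum 3: (5900/14200)²·5.0²/789 = 0.00547004
V̂(x̄_st) = 0.043886
SE(x̄_st) = √0.043886 = 0.20949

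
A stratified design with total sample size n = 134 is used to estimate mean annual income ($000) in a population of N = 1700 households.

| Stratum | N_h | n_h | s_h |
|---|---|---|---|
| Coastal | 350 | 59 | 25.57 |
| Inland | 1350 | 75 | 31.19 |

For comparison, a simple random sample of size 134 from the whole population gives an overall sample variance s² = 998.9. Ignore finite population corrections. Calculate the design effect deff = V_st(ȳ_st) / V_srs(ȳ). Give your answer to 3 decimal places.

V̂(ȳ_st) = Σ W_h² s_h²/n_h, with W_h = N_h/N and N = 1700:
  stratum Coastal: (350/1700)²·25.57²/59 = 0.469729
  stratum Inland: (1350/1700)²·31.19²/75 = 8.17973
V_st = 8.64946
V_srs = s²/n = 998.9/134 = 7.45448
deff = V_st / V_srs = 8.64946/7.45448 = 1.1603

deff ≈ 1.160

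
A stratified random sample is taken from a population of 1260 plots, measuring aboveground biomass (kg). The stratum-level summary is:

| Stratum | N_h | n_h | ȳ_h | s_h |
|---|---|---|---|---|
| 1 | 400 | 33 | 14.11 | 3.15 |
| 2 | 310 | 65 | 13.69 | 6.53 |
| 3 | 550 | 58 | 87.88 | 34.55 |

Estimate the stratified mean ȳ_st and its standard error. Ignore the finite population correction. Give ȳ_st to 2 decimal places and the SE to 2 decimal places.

ȳ_st ≈ 46.21, SE ≈ 2.00

ȳ_st = Σ W_h ȳ_h = (400·14.11 + 310·13.69 + 550·87.88)/1260 = 46.20786
V̂(ȳ_st) = Σ W_h² s_h²/n_h, with W_h = N_h/N and N = 1260:
  stratum 1: (400/1260)²·3.15²/33 = 0.030303
  stratum 2: (310/1260)²·6.53²/65 = 0.0397096
  stratum 3: (550/1260)²·34.55²/58 = 3.9215
V̂(ȳ_st) = 3.99151
SE(ȳ_st) = √3.99151 = 1.99788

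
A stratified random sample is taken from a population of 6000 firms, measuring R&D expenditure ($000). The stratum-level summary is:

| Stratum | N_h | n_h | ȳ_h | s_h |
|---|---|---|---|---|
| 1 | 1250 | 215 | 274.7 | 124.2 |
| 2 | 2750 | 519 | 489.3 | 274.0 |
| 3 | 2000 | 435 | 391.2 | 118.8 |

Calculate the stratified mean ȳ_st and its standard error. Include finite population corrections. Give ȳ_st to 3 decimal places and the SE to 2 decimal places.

ȳ_st = Σ W_h ȳ_h = (1250·274.7 + 2750·489.3 + 2000·391.2)/6000 = 411.89167
V̂(ȳ_st) = Σ W_h² (1 − n_h/N_h) s_h²/n_h, with W_h = N_h/N and N = 6000:
  stratum 1: (1250/6000)²·(1 − 215/1250)·124.2²/215 = 2.57841
  stratum 2: (2750/6000)²·(1 − 519/2750)·274.0²/519 = 24.6526
  stratum 3: (2000/6000)²·(1 − 435/2000)·118.8²/435 = 2.82089
V̂(ȳ_st) = 30.0519
SE(ȳ_st) = √30.0519 = 5.48197

ȳ_st ≈ 411.892, SE ≈ 5.48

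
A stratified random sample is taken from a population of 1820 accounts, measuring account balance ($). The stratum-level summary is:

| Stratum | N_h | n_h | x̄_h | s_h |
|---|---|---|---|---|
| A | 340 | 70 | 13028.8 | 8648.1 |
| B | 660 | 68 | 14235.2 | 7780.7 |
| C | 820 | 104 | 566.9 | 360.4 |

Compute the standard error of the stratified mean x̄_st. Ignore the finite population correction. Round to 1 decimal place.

SE(x̄_st) ≈ 393.2

V̂(x̄_st) = Σ W_h² s_h²/n_h, with W_h = N_h/N and N = 1820:
  stratum A: (340/1820)²·8648.1²/70 = 37287.1
  stratum B: (660/1820)²·7780.7²/68 = 117078
  stratum C: (820/1820)²·360.4²/104 = 253.525
V̂(x̄_st) = 154618
SE(x̄_st) = √154618 = 393.215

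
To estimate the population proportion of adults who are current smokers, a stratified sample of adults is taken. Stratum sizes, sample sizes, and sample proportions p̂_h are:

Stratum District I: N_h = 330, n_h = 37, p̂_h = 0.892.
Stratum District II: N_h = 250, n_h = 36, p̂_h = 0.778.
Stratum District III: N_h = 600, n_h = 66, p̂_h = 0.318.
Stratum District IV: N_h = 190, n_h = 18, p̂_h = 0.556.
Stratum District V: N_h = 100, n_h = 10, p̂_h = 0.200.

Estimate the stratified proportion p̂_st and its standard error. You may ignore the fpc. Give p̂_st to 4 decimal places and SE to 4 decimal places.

p̂_st ≈ 0.5478, SE ≈ 0.0340

N = 1470; stratum weights W_h = N_h/N.
p̂_st = Σ W_h p̂_h = (330·0.892 + 250·0.778 + 600·0.318 + 190·0.556 + 100·0.200)/1470 = 0.54782
V̂(p̂_st) = Σ W_h² p̂_h(1−p̂_h)/(n_h−1):
  stratum District I: (330/1470)²·0.892·0.108/36 = 0.000134859
  stratum District II: (250/1470)²·0.778·0.222/35 = 0.000142728
  stratum District III: (600/1470)²·0.318·0.682/65 = 0.000555861
  stratum District IV: (190/1470)²·0.556·0.444/17 = 0.000242595
  stratum District V: (100/1470)²·0.200·0.800/9 = 8.22702e-05
V̂(p̂_st) = 0.00115831; SE = √V̂ = 0.034034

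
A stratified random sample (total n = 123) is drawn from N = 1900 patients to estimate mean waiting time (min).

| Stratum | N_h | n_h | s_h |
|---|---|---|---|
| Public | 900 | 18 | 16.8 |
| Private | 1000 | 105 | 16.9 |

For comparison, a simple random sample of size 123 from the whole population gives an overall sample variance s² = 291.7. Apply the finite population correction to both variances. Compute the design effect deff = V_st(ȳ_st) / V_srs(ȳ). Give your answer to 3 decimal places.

V̂(ȳ_st) = Σ W_h² (1 − n_h/N_h) s_h²/n_h, with W_h = N_h/N and N = 1900:
  stratum Public: (900/1900)²·(1 − 18/900)·16.8²/18 = 3.44786
  stratum Private: (1000/1900)²·(1 − 105/1000)·16.9²/105 = 0.674373
V_st = 4.12224
V_srs = (1 − 123/1900)·291.7/123 = 2.21802
deff = V_st / V_srs = 4.12224/2.21802 = 1.8585

deff ≈ 1.859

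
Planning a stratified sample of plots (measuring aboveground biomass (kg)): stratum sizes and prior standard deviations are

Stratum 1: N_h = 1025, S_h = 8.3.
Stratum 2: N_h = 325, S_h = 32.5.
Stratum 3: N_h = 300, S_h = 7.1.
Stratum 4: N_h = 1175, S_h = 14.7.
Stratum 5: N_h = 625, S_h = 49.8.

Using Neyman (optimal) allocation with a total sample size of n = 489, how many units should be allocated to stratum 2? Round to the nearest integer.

74

Neyman allocation: n_h = n · N_h S_h / Σ N_i S_i, with n = 489.
  stratum 1: N_h·S_h = 1025·8.3 = 8507.50
  stratum 2: N_h·S_h = 325·32.5 = 10562.50
  stratum 3: N_h·S_h = 300·7.1 = 2130.00
  stratum 4: N_h·S_h = 1175·14.7 = 17272.50
  stratum 5: N_h·S_h = 625·49.8 = 31125.00
Σ N_h S_h = 69597.50
n for stratum 2 = 489·10562.50/69597.50 = 74.213 → 74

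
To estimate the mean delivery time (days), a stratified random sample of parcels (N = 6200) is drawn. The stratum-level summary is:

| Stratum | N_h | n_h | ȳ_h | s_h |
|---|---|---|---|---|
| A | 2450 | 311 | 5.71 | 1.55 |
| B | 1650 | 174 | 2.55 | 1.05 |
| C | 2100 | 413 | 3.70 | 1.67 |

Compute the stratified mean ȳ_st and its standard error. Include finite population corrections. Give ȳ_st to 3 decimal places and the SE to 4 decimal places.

ȳ_st ≈ 4.188, SE ≈ 0.0456

ȳ_st = Σ W_h ȳ_h = (2450·5.71 + 1650·2.55 + 2100·3.70)/6200 = 4.18823
V̂(ȳ_st) = Σ W_h² (1 − n_h/N_h) s_h²/n_h, with W_h = N_h/N and N = 6200:
  stratum A: (2450/6200)²·(1 − 311/2450)·1.55²/311 = 0.00105317
  stratum B: (1650/6200)²·(1 − 174/1650)·1.05²/174 = 0.000401436
  stratum C: (2100/6200)²·(1 − 413/2100)·1.67²/413 = 0.000622349
V̂(ȳ_st) = 0.00207695
SE(ȳ_st) = √0.00207695 = 0.0455736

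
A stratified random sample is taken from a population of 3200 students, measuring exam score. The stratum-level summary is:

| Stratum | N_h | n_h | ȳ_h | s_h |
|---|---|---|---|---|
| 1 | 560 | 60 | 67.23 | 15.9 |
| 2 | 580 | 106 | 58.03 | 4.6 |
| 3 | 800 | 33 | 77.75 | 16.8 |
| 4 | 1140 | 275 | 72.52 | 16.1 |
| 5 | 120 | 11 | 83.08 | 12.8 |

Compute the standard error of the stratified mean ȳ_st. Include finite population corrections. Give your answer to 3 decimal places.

SE(ȳ_st) ≈ 0.862

V̂(ȳ_st) = Σ W_h² (1 − n_h/N_h) s_h²/n_h, with W_h = N_h/N and N = 3200:
  stratum 1: (560/3200)²·(1 − 60/560)·15.9²/60 = 0.115213
  stratum 2: (580/3200)²·(1 − 106/580)·4.6²/106 = 0.0053594
  stratum 3: (800/3200)²·(1 − 33/800)·16.8²/33 = 0.512495
  stratum 4: (1140/3200)²·(1 − 275/1140)·16.1²/275 = 0.0907695
  stratum 5: (120/3200)²·(1 − 11/120)·12.8²/11 = 0.0190255
V̂(ȳ_st) = 0.742863
SE(ȳ_st) = √0.742863 = 0.861895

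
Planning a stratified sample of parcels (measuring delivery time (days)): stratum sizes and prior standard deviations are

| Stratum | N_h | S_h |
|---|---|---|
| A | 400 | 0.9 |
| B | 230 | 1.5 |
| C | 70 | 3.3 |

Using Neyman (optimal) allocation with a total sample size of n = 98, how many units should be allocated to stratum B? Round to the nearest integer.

Neyman allocation: n_h = n · N_h S_h / Σ N_i S_i, with n = 98.
  stratum A: N_h·S_h = 400·0.9 = 360.00
  stratum B: N_h·S_h = 230·1.5 = 345.00
  stratum C: N_h·S_h = 70·3.3 = 231.00
Σ N_h S_h = 936.00
n for stratum B = 98·345.00/936.00 = 36.122 → 36

36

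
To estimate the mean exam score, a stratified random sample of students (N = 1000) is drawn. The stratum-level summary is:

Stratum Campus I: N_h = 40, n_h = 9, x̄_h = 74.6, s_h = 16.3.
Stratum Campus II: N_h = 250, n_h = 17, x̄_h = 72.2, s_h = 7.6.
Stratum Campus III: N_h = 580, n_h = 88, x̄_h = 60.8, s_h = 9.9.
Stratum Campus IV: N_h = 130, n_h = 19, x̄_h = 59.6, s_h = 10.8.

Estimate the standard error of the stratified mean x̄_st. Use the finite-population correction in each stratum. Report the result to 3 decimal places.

SE(x̄_st) ≈ 0.801

V̂(x̄_st) = Σ W_h² (1 − n_h/N_h) s_h²/n_h, with W_h = N_h/N and N = 1000:
  stratum Campus I: (40/1000)²·(1 − 9/40)·16.3²/9 = 0.0366062
  stratum Campus II: (250/1000)²·(1 − 17/250)·7.6²/17 = 0.197913
  stratum Campus III: (580/1000)²·(1 − 88/580)·9.9²/88 = 0.31782
  stratum Campus IV: (130/1000)²·(1 − 19/130)·10.8²/19 = 0.088585
V̂(x̄_st) = 0.640924
SE(x̄_st) = √0.640924 = 0.800577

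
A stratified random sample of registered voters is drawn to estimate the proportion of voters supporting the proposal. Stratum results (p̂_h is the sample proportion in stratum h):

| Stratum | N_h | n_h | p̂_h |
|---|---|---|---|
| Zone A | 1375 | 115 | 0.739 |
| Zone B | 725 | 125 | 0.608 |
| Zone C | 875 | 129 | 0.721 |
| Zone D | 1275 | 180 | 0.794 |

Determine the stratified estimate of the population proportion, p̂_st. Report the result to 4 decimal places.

p̂_st ≈ 0.7294

N = 4250; stratum weights W_h = N_h/N.
p̂_st = Σ W_h p̂_h = (1375·0.739 + 725·0.608 + 875·0.721 + 1275·0.794)/4250 = 0.72945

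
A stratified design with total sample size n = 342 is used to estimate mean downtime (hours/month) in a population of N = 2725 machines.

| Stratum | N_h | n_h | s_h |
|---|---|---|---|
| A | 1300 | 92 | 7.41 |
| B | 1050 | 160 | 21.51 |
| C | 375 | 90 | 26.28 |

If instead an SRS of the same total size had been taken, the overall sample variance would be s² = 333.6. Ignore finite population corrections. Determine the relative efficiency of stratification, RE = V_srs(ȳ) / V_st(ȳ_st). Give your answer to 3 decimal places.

RE ≈ 1.373

V̂(ȳ_st) = Σ W_h² s_h²/n_h, with W_h = N_h/N and N = 2725:
  stratum A: (1300/2725)²·7.41²/92 = 0.135832
  stratum B: (1050/2725)²·21.51²/160 = 0.429345
  stratum C: (375/2725)²·26.28²/90 = 0.145324
V_st = 0.710501
V_srs = s²/n = 333.6/342 = 0.975439
Relative efficiency = V_srs / V_st = 0.975439/0.710501 = 1.3729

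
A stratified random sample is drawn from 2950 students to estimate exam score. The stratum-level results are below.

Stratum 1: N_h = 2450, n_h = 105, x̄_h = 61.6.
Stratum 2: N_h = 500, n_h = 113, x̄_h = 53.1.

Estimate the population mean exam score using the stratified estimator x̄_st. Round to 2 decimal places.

x̄_st ≈ 60.16

N = Σ N_h = 2950. Stratum weights W_h = N_h/N.
x̄_st = (2450·61.6 + 500·53.1) / 2950 = 60.1593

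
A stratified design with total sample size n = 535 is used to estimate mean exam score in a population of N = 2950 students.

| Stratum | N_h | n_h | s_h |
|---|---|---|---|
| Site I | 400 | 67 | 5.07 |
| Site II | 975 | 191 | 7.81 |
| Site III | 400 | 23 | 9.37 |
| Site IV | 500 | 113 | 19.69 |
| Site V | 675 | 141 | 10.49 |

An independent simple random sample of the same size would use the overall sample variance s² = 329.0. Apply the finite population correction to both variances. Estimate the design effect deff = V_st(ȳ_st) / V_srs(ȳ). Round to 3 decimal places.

deff ≈ 0.415

V̂(ȳ_st) = Σ W_h² (1 − n_h/N_h) s_h²/n_h, with W_h = N_h/N and N = 2950:
  stratum Site I: (400/2950)²·(1 − 67/400)·5.07²/67 = 0.00587221
  stratum Site II: (975/2950)²·(1 − 191/975)·7.81²/191 = 0.0280508
  stratum Site III: (400/2950)²·(1 − 23/400)·9.37²/23 = 0.0661468
  stratum Site IV: (500/2950)²·(1 − 113/500)·19.69²/113 = 0.0762869
  stratum Site V: (675/2950)²·(1 − 141/675)·10.49²/141 = 0.0323246
V_st = 0.208681
V_srs = (1 − 535/2950)·329.0/535 = 0.503428
deff = V_st / V_srs = 0.208681/0.503428 = 0.4145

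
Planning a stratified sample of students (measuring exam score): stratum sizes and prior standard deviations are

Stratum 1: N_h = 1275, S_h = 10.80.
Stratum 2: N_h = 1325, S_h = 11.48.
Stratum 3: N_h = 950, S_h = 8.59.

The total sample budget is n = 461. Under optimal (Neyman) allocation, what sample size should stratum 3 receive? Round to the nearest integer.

Neyman allocation: n_h = n · N_h S_h / Σ N_i S_i, with n = 461.
  stratum 1: N_h·S_h = 1275·10.80 = 13770.00
  stratum 2: N_h·S_h = 1325·11.48 = 15211.00
  stratum 3: N_h·S_h = 950·8.59 = 8160.50
Σ N_h S_h = 37141.50
n for stratum 3 = 461·8160.50/37141.50 = 101.288 → 101

101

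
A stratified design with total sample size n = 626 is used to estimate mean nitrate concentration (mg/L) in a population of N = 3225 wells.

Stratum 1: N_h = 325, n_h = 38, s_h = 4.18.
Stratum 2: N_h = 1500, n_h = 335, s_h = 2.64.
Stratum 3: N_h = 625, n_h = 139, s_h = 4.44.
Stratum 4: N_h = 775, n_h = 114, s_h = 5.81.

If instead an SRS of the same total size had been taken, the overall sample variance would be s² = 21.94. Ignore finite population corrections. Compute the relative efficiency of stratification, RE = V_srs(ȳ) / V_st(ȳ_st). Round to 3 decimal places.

V̂(ȳ_st) = Σ W_h² s_h²/n_h, with W_h = N_h/N and N = 3225:
  stratum 1: (325/3225)²·4.18²/38 = 0.00466956
  stratum 2: (1500/3225)²·2.64²/335 = 0.00450076
  stratum 3: (625/3225)²·4.44²/139 = 0.00532662
  stratum 4: (775/3225)²·5.81²/114 = 0.0170998
V_st = 0.0315968
V_srs = s²/n = 21.94/626 = 0.0350479
Relative efficiency = V_srs / V_st = 0.0350479/0.0315968 = 1.1092

RE ≈ 1.109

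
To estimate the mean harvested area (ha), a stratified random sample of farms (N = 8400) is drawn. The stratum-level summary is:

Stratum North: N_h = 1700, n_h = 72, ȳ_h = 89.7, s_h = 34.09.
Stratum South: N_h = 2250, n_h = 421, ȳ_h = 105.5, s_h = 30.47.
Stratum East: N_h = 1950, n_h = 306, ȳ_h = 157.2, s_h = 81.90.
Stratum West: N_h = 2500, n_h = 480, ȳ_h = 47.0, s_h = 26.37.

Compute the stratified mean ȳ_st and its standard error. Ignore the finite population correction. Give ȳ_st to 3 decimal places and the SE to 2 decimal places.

ȳ_st = Σ W_h ȳ_h = (1700·89.7 + 2250·105.5 + 1950·157.2 + 2500·47.0)/8400 = 96.89345
V̂(ȳ_st) = Σ W_h² s_h²/n_h, with W_h = N_h/N and N = 8400:
  stratum North: (1700/8400)²·34.09²/72 = 0.66109
  stratum South: (2250/8400)²·30.47²/421 = 0.158223
  stratum East: (1950/8400)²·81.90²/306 = 1.18129
  stratum West: (2500/8400)²·26.37²/480 = 0.128322
V̂(ȳ_st) = 2.12893
SE(ȳ_st) = √2.12893 = 1.45908

ȳ_st ≈ 96.893, SE ≈ 1.46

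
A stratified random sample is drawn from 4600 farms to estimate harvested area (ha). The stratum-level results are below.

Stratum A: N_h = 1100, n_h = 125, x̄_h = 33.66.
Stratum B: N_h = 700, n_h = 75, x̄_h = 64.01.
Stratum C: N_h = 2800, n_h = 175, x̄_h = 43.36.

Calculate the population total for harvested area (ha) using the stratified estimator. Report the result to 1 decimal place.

τ̂_st = Σ N_h x̄_h = 1100·33.66 + 700·64.01 + 2800·43.36 = 203241.0

τ̂_st ≈ 203241.0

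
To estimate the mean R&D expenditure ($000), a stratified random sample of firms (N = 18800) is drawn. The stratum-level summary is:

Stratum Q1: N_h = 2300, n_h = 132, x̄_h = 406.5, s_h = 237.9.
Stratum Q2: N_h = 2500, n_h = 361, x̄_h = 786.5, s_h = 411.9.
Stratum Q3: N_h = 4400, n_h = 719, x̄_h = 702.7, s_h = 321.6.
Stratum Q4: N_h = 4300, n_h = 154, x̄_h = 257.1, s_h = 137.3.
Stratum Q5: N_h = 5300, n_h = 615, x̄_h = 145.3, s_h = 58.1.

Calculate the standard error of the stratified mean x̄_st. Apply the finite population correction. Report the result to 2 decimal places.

SE(x̄_st) ≈ 5.13

V̂(x̄_st) = Σ W_h² (1 − n_h/N_h) s_h²/n_h, with W_h = N_h/N and N = 18800:
  stratum Q1: (2300/18800)²·(1 − 132/2300)·237.9²/132 = 6.04904
  stratum Q2: (2500/18800)²·(1 − 361/2500)·411.9²/361 = 7.11069
  stratum Q3: (4400/18800)²·(1 − 719/4400)·321.6²/719 = 6.59183
  stratum Q4: (4300/18800)²·(1 − 154/4300)·137.3²/154 = 6.17451
  stratum Q5: (5300/18800)²·(1 − 615/5300)·58.1²/615 = 0.385609
V̂(x̄_st) = 26.3117
SE(x̄_st) = √26.3117 = 5.12949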